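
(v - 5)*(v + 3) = v^2 - 2*v - 15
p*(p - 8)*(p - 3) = p^3 - 11*p^2 + 24*p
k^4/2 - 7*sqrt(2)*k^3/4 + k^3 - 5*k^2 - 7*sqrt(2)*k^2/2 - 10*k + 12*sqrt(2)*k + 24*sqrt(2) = (k/2 + 1)*(k - 4*sqrt(2))*(k - 3*sqrt(2)/2)*(k + 2*sqrt(2))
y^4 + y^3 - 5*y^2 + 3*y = y*(y - 1)^2*(y + 3)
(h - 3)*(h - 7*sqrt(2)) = h^2 - 7*sqrt(2)*h - 3*h + 21*sqrt(2)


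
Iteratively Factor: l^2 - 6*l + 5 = (l - 5)*(l - 1)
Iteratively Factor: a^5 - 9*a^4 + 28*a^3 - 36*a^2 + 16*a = (a)*(a^4 - 9*a^3 + 28*a^2 - 36*a + 16) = a*(a - 1)*(a^3 - 8*a^2 + 20*a - 16) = a*(a - 4)*(a - 1)*(a^2 - 4*a + 4) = a*(a - 4)*(a - 2)*(a - 1)*(a - 2)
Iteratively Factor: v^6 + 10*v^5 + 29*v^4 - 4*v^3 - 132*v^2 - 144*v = (v + 4)*(v^5 + 6*v^4 + 5*v^3 - 24*v^2 - 36*v) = (v - 2)*(v + 4)*(v^4 + 8*v^3 + 21*v^2 + 18*v) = (v - 2)*(v + 3)*(v + 4)*(v^3 + 5*v^2 + 6*v) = v*(v - 2)*(v + 3)*(v + 4)*(v^2 + 5*v + 6) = v*(v - 2)*(v + 2)*(v + 3)*(v + 4)*(v + 3)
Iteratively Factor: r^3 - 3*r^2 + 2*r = (r - 2)*(r^2 - r) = r*(r - 2)*(r - 1)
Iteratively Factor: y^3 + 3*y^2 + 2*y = (y)*(y^2 + 3*y + 2) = y*(y + 2)*(y + 1)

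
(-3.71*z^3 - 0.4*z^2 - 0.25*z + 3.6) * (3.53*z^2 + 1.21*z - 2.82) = -13.0963*z^5 - 5.9011*z^4 + 9.0957*z^3 + 13.5335*z^2 + 5.061*z - 10.152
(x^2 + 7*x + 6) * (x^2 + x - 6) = x^4 + 8*x^3 + 7*x^2 - 36*x - 36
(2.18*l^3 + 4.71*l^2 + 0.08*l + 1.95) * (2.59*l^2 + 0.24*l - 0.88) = 5.6462*l^5 + 12.7221*l^4 - 0.5808*l^3 + 0.9249*l^2 + 0.3976*l - 1.716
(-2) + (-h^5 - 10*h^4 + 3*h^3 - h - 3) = -h^5 - 10*h^4 + 3*h^3 - h - 5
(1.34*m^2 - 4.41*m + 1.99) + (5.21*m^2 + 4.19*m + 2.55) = 6.55*m^2 - 0.22*m + 4.54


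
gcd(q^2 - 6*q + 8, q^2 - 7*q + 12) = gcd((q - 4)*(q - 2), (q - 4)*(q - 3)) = q - 4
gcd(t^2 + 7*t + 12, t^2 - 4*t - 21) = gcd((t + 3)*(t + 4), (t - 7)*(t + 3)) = t + 3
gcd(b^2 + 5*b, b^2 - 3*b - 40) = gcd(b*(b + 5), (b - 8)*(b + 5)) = b + 5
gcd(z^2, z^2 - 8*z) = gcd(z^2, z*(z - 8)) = z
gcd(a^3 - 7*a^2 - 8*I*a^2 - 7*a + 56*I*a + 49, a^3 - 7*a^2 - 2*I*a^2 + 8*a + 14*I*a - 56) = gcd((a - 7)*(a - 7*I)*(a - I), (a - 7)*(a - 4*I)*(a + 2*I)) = a - 7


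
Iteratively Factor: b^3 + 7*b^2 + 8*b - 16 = (b + 4)*(b^2 + 3*b - 4) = (b - 1)*(b + 4)*(b + 4)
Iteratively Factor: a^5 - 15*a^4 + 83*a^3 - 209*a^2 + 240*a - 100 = (a - 5)*(a^4 - 10*a^3 + 33*a^2 - 44*a + 20) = (a - 5)*(a - 2)*(a^3 - 8*a^2 + 17*a - 10) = (a - 5)*(a - 2)^2*(a^2 - 6*a + 5) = (a - 5)^2*(a - 2)^2*(a - 1)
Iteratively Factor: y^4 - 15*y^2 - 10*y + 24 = (y - 1)*(y^3 + y^2 - 14*y - 24) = (y - 4)*(y - 1)*(y^2 + 5*y + 6) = (y - 4)*(y - 1)*(y + 2)*(y + 3)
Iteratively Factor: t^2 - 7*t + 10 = (t - 2)*(t - 5)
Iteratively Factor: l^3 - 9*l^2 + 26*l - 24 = (l - 2)*(l^2 - 7*l + 12) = (l - 3)*(l - 2)*(l - 4)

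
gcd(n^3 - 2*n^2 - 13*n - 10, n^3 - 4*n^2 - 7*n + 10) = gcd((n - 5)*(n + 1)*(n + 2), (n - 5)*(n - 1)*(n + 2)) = n^2 - 3*n - 10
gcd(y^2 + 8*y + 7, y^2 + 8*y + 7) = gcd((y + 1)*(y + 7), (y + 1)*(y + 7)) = y^2 + 8*y + 7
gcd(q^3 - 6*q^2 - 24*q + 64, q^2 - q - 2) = q - 2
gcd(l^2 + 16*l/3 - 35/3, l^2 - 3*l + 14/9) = 1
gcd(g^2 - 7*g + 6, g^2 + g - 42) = g - 6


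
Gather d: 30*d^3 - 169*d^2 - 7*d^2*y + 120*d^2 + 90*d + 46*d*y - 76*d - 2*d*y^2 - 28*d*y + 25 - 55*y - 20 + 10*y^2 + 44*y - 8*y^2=30*d^3 + d^2*(-7*y - 49) + d*(-2*y^2 + 18*y + 14) + 2*y^2 - 11*y + 5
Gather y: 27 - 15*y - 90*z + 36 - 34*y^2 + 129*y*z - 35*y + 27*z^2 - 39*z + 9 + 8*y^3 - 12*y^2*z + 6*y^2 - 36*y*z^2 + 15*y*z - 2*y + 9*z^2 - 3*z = 8*y^3 + y^2*(-12*z - 28) + y*(-36*z^2 + 144*z - 52) + 36*z^2 - 132*z + 72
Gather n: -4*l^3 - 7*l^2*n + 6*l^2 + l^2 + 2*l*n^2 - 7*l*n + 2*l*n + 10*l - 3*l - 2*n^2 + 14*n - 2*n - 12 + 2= -4*l^3 + 7*l^2 + 7*l + n^2*(2*l - 2) + n*(-7*l^2 - 5*l + 12) - 10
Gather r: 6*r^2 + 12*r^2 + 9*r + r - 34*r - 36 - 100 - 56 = 18*r^2 - 24*r - 192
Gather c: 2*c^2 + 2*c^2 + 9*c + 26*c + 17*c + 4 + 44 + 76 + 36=4*c^2 + 52*c + 160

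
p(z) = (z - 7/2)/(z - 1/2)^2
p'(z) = -2*(z - 7/2)/(z - 1/2)^3 + (z - 1/2)^(-2) = 4*(13 - 2*z)/(2*z - 1)^3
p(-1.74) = -1.04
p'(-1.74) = -0.73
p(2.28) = -0.39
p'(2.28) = 0.75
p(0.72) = -57.44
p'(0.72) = 542.82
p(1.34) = -3.06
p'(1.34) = 8.71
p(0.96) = -12.00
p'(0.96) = 56.92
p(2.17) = -0.48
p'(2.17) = 0.93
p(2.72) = -0.16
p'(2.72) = 0.35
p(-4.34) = -0.33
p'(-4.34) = -0.10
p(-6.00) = -0.22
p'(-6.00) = -0.05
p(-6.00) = -0.22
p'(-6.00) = -0.05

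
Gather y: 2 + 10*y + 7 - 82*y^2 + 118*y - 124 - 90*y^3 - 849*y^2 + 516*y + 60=-90*y^3 - 931*y^2 + 644*y - 55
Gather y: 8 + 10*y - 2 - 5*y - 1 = 5*y + 5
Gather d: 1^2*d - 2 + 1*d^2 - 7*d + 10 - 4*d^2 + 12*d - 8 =-3*d^2 + 6*d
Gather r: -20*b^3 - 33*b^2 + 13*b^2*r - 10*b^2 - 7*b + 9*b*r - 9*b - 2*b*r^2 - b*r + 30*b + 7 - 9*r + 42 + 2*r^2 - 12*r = -20*b^3 - 43*b^2 + 14*b + r^2*(2 - 2*b) + r*(13*b^2 + 8*b - 21) + 49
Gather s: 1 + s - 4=s - 3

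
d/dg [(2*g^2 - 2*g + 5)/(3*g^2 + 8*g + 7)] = 2*(11*g^2 - g - 27)/(9*g^4 + 48*g^3 + 106*g^2 + 112*g + 49)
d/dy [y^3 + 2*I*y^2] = y*(3*y + 4*I)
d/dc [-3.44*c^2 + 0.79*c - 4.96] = 0.79 - 6.88*c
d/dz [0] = 0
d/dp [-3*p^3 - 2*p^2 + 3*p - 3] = -9*p^2 - 4*p + 3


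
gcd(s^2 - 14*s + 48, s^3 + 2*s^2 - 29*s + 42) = 1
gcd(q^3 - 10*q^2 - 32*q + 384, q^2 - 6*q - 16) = q - 8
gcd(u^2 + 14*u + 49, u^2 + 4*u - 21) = u + 7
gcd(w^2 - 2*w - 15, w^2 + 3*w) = w + 3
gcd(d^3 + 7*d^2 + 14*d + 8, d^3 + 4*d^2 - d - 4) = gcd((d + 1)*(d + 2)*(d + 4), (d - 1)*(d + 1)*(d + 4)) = d^2 + 5*d + 4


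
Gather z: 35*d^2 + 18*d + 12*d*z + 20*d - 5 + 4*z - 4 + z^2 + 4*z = 35*d^2 + 38*d + z^2 + z*(12*d + 8) - 9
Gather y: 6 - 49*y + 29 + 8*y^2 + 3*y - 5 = 8*y^2 - 46*y + 30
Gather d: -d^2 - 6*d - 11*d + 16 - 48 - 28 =-d^2 - 17*d - 60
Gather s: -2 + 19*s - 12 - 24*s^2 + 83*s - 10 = -24*s^2 + 102*s - 24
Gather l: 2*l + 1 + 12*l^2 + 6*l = 12*l^2 + 8*l + 1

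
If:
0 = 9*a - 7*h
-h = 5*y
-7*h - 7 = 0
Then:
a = -7/9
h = -1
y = 1/5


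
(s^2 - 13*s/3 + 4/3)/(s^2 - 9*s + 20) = (s - 1/3)/(s - 5)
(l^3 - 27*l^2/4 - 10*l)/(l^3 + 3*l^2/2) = (4*l^2 - 27*l - 40)/(2*l*(2*l + 3))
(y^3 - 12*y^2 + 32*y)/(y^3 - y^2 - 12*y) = (y - 8)/(y + 3)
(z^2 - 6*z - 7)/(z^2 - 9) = (z^2 - 6*z - 7)/(z^2 - 9)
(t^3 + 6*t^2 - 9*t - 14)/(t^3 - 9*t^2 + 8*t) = (t^3 + 6*t^2 - 9*t - 14)/(t*(t^2 - 9*t + 8))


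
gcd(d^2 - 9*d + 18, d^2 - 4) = 1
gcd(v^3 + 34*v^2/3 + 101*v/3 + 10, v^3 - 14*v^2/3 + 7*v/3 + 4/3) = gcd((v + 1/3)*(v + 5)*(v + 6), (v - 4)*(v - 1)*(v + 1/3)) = v + 1/3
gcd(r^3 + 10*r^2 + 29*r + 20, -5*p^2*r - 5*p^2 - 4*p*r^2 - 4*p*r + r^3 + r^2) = r + 1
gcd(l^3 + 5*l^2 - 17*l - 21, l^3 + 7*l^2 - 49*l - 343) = l + 7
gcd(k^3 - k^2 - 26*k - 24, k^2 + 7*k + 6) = k + 1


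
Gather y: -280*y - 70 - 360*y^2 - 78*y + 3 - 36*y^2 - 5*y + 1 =-396*y^2 - 363*y - 66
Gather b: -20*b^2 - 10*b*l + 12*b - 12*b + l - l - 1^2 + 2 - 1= -20*b^2 - 10*b*l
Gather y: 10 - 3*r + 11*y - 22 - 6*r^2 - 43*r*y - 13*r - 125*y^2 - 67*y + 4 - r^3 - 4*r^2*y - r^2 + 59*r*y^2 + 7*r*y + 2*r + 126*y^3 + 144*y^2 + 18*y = -r^3 - 7*r^2 - 14*r + 126*y^3 + y^2*(59*r + 19) + y*(-4*r^2 - 36*r - 38) - 8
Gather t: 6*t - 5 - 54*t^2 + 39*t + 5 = -54*t^2 + 45*t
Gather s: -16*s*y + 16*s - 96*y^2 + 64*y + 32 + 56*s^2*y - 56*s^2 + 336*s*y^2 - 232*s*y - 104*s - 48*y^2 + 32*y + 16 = s^2*(56*y - 56) + s*(336*y^2 - 248*y - 88) - 144*y^2 + 96*y + 48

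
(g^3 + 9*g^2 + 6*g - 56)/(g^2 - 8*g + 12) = (g^2 + 11*g + 28)/(g - 6)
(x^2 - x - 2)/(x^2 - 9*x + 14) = (x + 1)/(x - 7)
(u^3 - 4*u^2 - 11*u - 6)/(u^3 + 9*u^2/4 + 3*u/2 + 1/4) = 4*(u - 6)/(4*u + 1)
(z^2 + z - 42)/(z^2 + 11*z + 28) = (z - 6)/(z + 4)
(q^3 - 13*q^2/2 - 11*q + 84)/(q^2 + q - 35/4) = 2*(q^2 - 10*q + 24)/(2*q - 5)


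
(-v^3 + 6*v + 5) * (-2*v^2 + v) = 2*v^5 - v^4 - 12*v^3 - 4*v^2 + 5*v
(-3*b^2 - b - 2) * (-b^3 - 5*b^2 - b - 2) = 3*b^5 + 16*b^4 + 10*b^3 + 17*b^2 + 4*b + 4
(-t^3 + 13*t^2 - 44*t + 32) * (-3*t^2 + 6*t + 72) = 3*t^5 - 45*t^4 + 138*t^3 + 576*t^2 - 2976*t + 2304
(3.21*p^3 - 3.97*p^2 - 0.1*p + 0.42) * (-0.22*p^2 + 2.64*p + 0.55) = -0.7062*p^5 + 9.3478*p^4 - 8.6933*p^3 - 2.5399*p^2 + 1.0538*p + 0.231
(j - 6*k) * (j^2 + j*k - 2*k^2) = j^3 - 5*j^2*k - 8*j*k^2 + 12*k^3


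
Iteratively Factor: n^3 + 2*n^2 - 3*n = (n - 1)*(n^2 + 3*n) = n*(n - 1)*(n + 3)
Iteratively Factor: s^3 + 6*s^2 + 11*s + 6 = (s + 3)*(s^2 + 3*s + 2) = (s + 1)*(s + 3)*(s + 2)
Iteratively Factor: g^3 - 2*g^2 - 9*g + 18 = (g - 3)*(g^2 + g - 6) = (g - 3)*(g - 2)*(g + 3)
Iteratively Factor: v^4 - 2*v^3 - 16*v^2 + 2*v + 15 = (v - 1)*(v^3 - v^2 - 17*v - 15) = (v - 1)*(v + 1)*(v^2 - 2*v - 15) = (v - 1)*(v + 1)*(v + 3)*(v - 5)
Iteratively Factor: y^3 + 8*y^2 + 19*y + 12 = (y + 4)*(y^2 + 4*y + 3) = (y + 1)*(y + 4)*(y + 3)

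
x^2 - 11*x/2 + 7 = (x - 7/2)*(x - 2)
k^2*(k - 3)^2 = k^4 - 6*k^3 + 9*k^2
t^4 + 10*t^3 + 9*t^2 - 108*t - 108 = (t - 3)*(t + 1)*(t + 6)^2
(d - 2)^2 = d^2 - 4*d + 4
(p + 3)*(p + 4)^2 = p^3 + 11*p^2 + 40*p + 48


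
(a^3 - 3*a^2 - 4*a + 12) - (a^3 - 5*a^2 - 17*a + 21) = 2*a^2 + 13*a - 9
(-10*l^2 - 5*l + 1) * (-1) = 10*l^2 + 5*l - 1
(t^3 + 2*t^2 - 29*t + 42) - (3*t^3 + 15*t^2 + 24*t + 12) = -2*t^3 - 13*t^2 - 53*t + 30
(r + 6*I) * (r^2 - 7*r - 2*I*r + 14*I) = r^3 - 7*r^2 + 4*I*r^2 + 12*r - 28*I*r - 84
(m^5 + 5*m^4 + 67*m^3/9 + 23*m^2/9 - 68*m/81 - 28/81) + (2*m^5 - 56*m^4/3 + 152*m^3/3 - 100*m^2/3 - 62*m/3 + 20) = 3*m^5 - 41*m^4/3 + 523*m^3/9 - 277*m^2/9 - 1742*m/81 + 1592/81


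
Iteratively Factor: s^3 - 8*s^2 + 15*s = (s - 5)*(s^2 - 3*s) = (s - 5)*(s - 3)*(s)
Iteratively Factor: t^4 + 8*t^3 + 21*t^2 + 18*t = (t + 3)*(t^3 + 5*t^2 + 6*t) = (t + 2)*(t + 3)*(t^2 + 3*t) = t*(t + 2)*(t + 3)*(t + 3)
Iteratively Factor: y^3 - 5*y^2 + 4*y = (y - 4)*(y^2 - y) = (y - 4)*(y - 1)*(y)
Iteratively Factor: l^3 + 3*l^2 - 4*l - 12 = (l - 2)*(l^2 + 5*l + 6) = (l - 2)*(l + 3)*(l + 2)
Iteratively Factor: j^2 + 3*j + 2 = (j + 2)*(j + 1)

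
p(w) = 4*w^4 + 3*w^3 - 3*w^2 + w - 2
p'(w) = 16*w^3 + 9*w^2 - 6*w + 1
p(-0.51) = -3.42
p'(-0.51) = 4.28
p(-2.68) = 122.37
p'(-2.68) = -226.26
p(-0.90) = -4.89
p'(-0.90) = 2.03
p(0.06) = -1.95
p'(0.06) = 0.68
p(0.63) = -1.18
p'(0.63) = 4.79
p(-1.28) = -3.75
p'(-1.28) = -10.13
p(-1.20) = -4.41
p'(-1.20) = -6.49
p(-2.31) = 56.60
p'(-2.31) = -134.34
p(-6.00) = 4420.00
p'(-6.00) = -3095.00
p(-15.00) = 191683.00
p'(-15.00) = -51884.00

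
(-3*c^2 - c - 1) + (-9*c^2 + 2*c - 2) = -12*c^2 + c - 3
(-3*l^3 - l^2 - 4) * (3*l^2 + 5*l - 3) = -9*l^5 - 18*l^4 + 4*l^3 - 9*l^2 - 20*l + 12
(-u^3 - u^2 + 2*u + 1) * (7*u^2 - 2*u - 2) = -7*u^5 - 5*u^4 + 18*u^3 + 5*u^2 - 6*u - 2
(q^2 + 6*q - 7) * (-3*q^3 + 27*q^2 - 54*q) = -3*q^5 + 9*q^4 + 129*q^3 - 513*q^2 + 378*q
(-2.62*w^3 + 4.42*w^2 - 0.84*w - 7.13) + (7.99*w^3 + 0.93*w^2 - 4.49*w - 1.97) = 5.37*w^3 + 5.35*w^2 - 5.33*w - 9.1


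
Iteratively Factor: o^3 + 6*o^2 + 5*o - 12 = (o + 3)*(o^2 + 3*o - 4) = (o - 1)*(o + 3)*(o + 4)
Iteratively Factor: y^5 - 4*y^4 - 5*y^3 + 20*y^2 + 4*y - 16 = (y + 1)*(y^4 - 5*y^3 + 20*y - 16) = (y + 1)*(y + 2)*(y^3 - 7*y^2 + 14*y - 8) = (y - 4)*(y + 1)*(y + 2)*(y^2 - 3*y + 2) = (y - 4)*(y - 1)*(y + 1)*(y + 2)*(y - 2)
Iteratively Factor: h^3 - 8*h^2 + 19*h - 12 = (h - 3)*(h^2 - 5*h + 4) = (h - 3)*(h - 1)*(h - 4)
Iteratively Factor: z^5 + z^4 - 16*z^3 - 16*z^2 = (z + 1)*(z^4 - 16*z^2) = (z - 4)*(z + 1)*(z^3 + 4*z^2) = z*(z - 4)*(z + 1)*(z^2 + 4*z) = z*(z - 4)*(z + 1)*(z + 4)*(z)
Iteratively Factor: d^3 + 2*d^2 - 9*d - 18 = (d + 3)*(d^2 - d - 6) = (d + 2)*(d + 3)*(d - 3)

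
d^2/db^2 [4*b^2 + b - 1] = 8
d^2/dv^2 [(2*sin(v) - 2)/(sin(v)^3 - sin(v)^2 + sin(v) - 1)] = 4*(-2*sin(v)^4 + 5*sin(v)^2 - 1)/(sin(v)^2 + 1)^3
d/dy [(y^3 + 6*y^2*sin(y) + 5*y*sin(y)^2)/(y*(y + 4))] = (6*y^2*cos(y) + y^2 + 5*y*sin(2*y) + 24*y*cos(y) + 8*y - 5*sin(y)^2 + 24*sin(y) + 20*sin(2*y))/(y^2 + 8*y + 16)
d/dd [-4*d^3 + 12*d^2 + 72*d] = -12*d^2 + 24*d + 72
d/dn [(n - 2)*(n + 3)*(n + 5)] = 3*n^2 + 12*n - 1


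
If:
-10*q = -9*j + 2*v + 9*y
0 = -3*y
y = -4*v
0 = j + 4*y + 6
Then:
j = -6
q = -27/5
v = 0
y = 0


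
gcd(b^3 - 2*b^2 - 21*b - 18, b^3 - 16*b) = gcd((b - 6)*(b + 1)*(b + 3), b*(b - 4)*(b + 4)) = 1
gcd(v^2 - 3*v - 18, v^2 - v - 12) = v + 3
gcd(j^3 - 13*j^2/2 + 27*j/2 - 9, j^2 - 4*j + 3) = j - 3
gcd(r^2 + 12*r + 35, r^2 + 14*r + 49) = r + 7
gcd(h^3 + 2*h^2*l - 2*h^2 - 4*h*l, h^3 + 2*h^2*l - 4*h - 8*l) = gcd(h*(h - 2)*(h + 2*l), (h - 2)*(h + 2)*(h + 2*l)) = h^2 + 2*h*l - 2*h - 4*l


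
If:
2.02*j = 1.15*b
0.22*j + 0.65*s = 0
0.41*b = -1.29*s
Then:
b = 0.00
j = 0.00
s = 0.00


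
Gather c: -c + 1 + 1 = 2 - c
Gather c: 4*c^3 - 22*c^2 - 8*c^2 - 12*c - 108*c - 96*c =4*c^3 - 30*c^2 - 216*c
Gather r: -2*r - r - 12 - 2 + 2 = -3*r - 12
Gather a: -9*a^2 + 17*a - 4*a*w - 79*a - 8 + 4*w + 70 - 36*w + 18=-9*a^2 + a*(-4*w - 62) - 32*w + 80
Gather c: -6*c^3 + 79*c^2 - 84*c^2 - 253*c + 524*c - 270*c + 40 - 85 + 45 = -6*c^3 - 5*c^2 + c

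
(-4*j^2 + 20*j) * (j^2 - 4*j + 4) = -4*j^4 + 36*j^3 - 96*j^2 + 80*j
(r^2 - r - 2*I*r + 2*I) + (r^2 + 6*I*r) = 2*r^2 - r + 4*I*r + 2*I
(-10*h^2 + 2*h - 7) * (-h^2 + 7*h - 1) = 10*h^4 - 72*h^3 + 31*h^2 - 51*h + 7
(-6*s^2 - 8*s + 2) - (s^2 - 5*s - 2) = -7*s^2 - 3*s + 4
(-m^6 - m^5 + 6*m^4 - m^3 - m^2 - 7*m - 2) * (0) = 0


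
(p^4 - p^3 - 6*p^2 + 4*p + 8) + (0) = p^4 - p^3 - 6*p^2 + 4*p + 8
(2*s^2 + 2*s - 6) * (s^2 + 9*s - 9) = 2*s^4 + 20*s^3 - 6*s^2 - 72*s + 54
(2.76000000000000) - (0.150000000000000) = 2.61000000000000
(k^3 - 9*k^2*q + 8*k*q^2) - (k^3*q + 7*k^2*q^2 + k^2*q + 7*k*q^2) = -k^3*q + k^3 - 7*k^2*q^2 - 10*k^2*q + k*q^2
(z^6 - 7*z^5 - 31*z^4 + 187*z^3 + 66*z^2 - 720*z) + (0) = z^6 - 7*z^5 - 31*z^4 + 187*z^3 + 66*z^2 - 720*z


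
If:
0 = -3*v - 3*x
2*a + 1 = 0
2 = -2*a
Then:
No Solution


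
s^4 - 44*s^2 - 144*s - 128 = (s - 8)*(s + 2)^2*(s + 4)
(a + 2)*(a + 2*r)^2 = a^3 + 4*a^2*r + 2*a^2 + 4*a*r^2 + 8*a*r + 8*r^2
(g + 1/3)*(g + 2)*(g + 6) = g^3 + 25*g^2/3 + 44*g/3 + 4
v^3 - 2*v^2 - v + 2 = (v - 2)*(v - 1)*(v + 1)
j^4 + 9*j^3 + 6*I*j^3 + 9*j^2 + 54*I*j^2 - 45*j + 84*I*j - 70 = (j + 2)*(j + 7)*(j + I)*(j + 5*I)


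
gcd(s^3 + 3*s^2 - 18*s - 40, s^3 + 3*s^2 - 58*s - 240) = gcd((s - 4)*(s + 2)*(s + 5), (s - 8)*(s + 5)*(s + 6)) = s + 5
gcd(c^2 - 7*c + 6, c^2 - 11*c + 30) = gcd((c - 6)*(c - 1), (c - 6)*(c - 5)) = c - 6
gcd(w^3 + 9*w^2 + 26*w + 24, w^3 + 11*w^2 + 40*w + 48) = w^2 + 7*w + 12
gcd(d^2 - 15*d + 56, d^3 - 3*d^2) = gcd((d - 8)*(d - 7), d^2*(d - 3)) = 1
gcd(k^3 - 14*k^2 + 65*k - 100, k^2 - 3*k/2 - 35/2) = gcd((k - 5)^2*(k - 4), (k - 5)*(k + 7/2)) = k - 5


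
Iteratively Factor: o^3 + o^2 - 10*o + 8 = (o + 4)*(o^2 - 3*o + 2) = (o - 2)*(o + 4)*(o - 1)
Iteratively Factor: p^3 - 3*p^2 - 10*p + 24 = (p + 3)*(p^2 - 6*p + 8) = (p - 4)*(p + 3)*(p - 2)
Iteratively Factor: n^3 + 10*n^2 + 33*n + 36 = (n + 3)*(n^2 + 7*n + 12) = (n + 3)*(n + 4)*(n + 3)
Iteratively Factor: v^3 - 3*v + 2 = (v - 1)*(v^2 + v - 2) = (v - 1)*(v + 2)*(v - 1)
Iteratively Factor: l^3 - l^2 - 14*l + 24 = (l + 4)*(l^2 - 5*l + 6) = (l - 3)*(l + 4)*(l - 2)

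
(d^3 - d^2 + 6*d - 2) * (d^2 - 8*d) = d^5 - 9*d^4 + 14*d^3 - 50*d^2 + 16*d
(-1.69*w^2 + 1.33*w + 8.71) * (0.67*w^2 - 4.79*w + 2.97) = -1.1323*w^4 + 8.9862*w^3 - 5.5543*w^2 - 37.7708*w + 25.8687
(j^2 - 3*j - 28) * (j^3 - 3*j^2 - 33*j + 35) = j^5 - 6*j^4 - 52*j^3 + 218*j^2 + 819*j - 980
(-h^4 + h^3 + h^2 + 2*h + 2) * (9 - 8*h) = 8*h^5 - 17*h^4 + h^3 - 7*h^2 + 2*h + 18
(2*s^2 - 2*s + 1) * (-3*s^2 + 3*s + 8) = -6*s^4 + 12*s^3 + 7*s^2 - 13*s + 8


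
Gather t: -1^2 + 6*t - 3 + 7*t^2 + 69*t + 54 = 7*t^2 + 75*t + 50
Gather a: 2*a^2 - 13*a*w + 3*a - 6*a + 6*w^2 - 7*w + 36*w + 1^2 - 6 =2*a^2 + a*(-13*w - 3) + 6*w^2 + 29*w - 5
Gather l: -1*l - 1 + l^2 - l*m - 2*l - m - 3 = l^2 + l*(-m - 3) - m - 4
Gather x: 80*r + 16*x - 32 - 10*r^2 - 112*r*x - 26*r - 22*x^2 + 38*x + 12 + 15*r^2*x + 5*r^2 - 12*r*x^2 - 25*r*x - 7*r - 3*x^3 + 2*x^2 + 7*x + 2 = -5*r^2 + 47*r - 3*x^3 + x^2*(-12*r - 20) + x*(15*r^2 - 137*r + 61) - 18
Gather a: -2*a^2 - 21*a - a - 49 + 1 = -2*a^2 - 22*a - 48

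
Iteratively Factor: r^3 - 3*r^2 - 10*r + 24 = (r - 2)*(r^2 - r - 12) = (r - 2)*(r + 3)*(r - 4)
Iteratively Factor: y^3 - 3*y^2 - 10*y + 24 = (y - 2)*(y^2 - y - 12) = (y - 4)*(y - 2)*(y + 3)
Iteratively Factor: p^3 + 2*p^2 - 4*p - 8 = (p + 2)*(p^2 - 4) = (p + 2)^2*(p - 2)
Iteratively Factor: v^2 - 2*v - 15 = (v + 3)*(v - 5)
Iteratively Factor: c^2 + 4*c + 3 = (c + 1)*(c + 3)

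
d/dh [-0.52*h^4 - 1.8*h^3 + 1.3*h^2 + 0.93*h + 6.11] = -2.08*h^3 - 5.4*h^2 + 2.6*h + 0.93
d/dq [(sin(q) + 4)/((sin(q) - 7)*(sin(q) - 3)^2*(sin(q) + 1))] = (-3*sin(q)^3 - sin(q)^2 + 103*sin(q) + 5)*cos(q)/((sin(q) - 7)^2*(sin(q) - 3)^3*(sin(q) + 1)^2)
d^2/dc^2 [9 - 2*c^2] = -4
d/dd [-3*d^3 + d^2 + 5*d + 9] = -9*d^2 + 2*d + 5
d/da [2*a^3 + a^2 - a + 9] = 6*a^2 + 2*a - 1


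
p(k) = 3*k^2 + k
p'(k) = 6*k + 1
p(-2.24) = 12.81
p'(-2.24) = -12.44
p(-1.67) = 6.70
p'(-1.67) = -9.02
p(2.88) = 27.76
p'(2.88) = 18.28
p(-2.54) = 16.81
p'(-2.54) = -14.24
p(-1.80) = 7.92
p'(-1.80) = -9.80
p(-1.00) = 2.00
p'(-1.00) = -5.00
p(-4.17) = 48.00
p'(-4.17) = -24.02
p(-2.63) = 18.12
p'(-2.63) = -14.78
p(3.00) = 30.00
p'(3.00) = 19.00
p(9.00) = 252.00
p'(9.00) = 55.00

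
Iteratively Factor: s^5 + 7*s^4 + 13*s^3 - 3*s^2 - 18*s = (s - 1)*(s^4 + 8*s^3 + 21*s^2 + 18*s) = (s - 1)*(s + 3)*(s^3 + 5*s^2 + 6*s) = (s - 1)*(s + 2)*(s + 3)*(s^2 + 3*s) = (s - 1)*(s + 2)*(s + 3)^2*(s)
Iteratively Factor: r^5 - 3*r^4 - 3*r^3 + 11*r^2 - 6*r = (r)*(r^4 - 3*r^3 - 3*r^2 + 11*r - 6) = r*(r + 2)*(r^3 - 5*r^2 + 7*r - 3) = r*(r - 3)*(r + 2)*(r^2 - 2*r + 1) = r*(r - 3)*(r - 1)*(r + 2)*(r - 1)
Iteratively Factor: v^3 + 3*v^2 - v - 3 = (v + 1)*(v^2 + 2*v - 3) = (v - 1)*(v + 1)*(v + 3)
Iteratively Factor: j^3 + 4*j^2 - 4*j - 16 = (j + 4)*(j^2 - 4) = (j - 2)*(j + 4)*(j + 2)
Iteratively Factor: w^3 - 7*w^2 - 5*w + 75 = (w + 3)*(w^2 - 10*w + 25) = (w - 5)*(w + 3)*(w - 5)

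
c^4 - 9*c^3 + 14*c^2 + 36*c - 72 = (c - 6)*(c - 3)*(c - 2)*(c + 2)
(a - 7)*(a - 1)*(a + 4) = a^3 - 4*a^2 - 25*a + 28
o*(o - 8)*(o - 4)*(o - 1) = o^4 - 13*o^3 + 44*o^2 - 32*o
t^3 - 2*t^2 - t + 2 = (t - 2)*(t - 1)*(t + 1)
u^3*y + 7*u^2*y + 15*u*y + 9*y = (u + 3)^2*(u*y + y)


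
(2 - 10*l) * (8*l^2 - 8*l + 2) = -80*l^3 + 96*l^2 - 36*l + 4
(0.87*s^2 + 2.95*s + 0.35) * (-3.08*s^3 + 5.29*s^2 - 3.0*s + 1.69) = -2.6796*s^5 - 4.4837*s^4 + 11.9175*s^3 - 5.5282*s^2 + 3.9355*s + 0.5915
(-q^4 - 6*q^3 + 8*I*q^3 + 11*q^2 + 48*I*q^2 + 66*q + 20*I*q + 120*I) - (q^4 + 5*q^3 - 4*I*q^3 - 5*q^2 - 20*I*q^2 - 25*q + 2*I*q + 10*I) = -2*q^4 - 11*q^3 + 12*I*q^3 + 16*q^2 + 68*I*q^2 + 91*q + 18*I*q + 110*I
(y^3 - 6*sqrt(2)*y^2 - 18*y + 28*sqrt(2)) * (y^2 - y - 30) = y^5 - 6*sqrt(2)*y^4 - y^4 - 48*y^3 + 6*sqrt(2)*y^3 + 18*y^2 + 208*sqrt(2)*y^2 - 28*sqrt(2)*y + 540*y - 840*sqrt(2)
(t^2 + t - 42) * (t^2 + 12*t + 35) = t^4 + 13*t^3 + 5*t^2 - 469*t - 1470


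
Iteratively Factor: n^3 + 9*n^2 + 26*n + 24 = (n + 4)*(n^2 + 5*n + 6) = (n + 2)*(n + 4)*(n + 3)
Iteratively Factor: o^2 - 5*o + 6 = (o - 2)*(o - 3)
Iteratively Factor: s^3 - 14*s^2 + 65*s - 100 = (s - 5)*(s^2 - 9*s + 20) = (s - 5)^2*(s - 4)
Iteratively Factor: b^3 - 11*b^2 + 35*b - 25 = (b - 1)*(b^2 - 10*b + 25) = (b - 5)*(b - 1)*(b - 5)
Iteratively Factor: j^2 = (j)*(j)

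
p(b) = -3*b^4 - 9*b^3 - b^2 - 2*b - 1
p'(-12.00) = 16870.00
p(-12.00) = -46777.00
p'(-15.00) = 34453.00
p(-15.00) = -121696.00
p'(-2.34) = 8.59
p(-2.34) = 23.57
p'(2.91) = -532.16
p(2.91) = -452.19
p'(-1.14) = -17.03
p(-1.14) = 8.25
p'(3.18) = -667.28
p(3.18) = -613.67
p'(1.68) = -138.46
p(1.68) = -73.75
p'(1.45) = -98.25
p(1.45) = -46.70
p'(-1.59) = -18.84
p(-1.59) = 16.66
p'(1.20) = -64.02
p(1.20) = -26.61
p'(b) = -12*b^3 - 27*b^2 - 2*b - 2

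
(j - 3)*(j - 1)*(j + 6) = j^3 + 2*j^2 - 21*j + 18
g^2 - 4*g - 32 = (g - 8)*(g + 4)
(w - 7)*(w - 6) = w^2 - 13*w + 42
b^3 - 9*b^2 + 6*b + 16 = (b - 8)*(b - 2)*(b + 1)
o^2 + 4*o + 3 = (o + 1)*(o + 3)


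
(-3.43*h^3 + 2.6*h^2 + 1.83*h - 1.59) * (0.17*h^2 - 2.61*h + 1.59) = -0.5831*h^5 + 9.3943*h^4 - 11.9286*h^3 - 0.9126*h^2 + 7.0596*h - 2.5281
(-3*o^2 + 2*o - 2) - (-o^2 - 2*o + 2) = -2*o^2 + 4*o - 4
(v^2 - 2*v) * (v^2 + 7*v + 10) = v^4 + 5*v^3 - 4*v^2 - 20*v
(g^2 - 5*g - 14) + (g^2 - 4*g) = 2*g^2 - 9*g - 14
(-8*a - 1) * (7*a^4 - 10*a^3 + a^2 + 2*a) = -56*a^5 + 73*a^4 + 2*a^3 - 17*a^2 - 2*a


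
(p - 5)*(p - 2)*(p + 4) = p^3 - 3*p^2 - 18*p + 40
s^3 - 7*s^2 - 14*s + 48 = (s - 8)*(s - 2)*(s + 3)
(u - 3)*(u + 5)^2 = u^3 + 7*u^2 - 5*u - 75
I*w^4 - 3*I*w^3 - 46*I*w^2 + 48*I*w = w*(w - 8)*(w + 6)*(I*w - I)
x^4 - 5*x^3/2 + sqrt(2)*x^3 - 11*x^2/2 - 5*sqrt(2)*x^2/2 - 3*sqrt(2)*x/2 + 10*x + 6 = (x - 3)*(x + 1/2)*(x - sqrt(2))*(x + 2*sqrt(2))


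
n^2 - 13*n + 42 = (n - 7)*(n - 6)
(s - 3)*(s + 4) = s^2 + s - 12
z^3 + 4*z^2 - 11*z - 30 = (z - 3)*(z + 2)*(z + 5)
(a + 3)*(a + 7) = a^2 + 10*a + 21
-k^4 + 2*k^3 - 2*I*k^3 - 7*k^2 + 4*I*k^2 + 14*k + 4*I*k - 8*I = (k - 2)*(k + 4*I)*(I*k + 1)^2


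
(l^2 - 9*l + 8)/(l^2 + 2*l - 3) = (l - 8)/(l + 3)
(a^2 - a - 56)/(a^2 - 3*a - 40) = (a + 7)/(a + 5)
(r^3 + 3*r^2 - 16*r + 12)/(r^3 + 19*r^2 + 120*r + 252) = (r^2 - 3*r + 2)/(r^2 + 13*r + 42)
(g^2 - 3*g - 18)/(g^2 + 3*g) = (g - 6)/g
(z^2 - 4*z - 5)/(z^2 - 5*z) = (z + 1)/z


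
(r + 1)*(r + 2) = r^2 + 3*r + 2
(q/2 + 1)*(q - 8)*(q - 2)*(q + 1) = q^4/2 - 7*q^3/2 - 6*q^2 + 14*q + 16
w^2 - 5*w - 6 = (w - 6)*(w + 1)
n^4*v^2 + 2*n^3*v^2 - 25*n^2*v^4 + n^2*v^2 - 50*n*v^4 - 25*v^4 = (n - 5*v)*(n + 5*v)*(n*v + v)^2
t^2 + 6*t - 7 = (t - 1)*(t + 7)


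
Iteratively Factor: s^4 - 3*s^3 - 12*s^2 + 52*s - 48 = (s - 2)*(s^3 - s^2 - 14*s + 24) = (s - 3)*(s - 2)*(s^2 + 2*s - 8) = (s - 3)*(s - 2)*(s + 4)*(s - 2)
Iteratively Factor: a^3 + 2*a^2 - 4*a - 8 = (a + 2)*(a^2 - 4) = (a - 2)*(a + 2)*(a + 2)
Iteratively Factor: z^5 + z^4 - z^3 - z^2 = (z - 1)*(z^4 + 2*z^3 + z^2) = (z - 1)*(z + 1)*(z^3 + z^2) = z*(z - 1)*(z + 1)*(z^2 + z) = z*(z - 1)*(z + 1)^2*(z)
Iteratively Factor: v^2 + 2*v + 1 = (v + 1)*(v + 1)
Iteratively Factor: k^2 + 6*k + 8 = (k + 2)*(k + 4)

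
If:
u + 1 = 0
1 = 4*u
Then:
No Solution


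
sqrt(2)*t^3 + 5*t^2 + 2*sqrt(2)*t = t*(t + 2*sqrt(2))*(sqrt(2)*t + 1)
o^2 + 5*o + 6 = (o + 2)*(o + 3)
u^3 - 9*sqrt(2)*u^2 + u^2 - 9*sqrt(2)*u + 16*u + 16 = (u + 1)*(u - 8*sqrt(2))*(u - sqrt(2))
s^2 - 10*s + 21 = (s - 7)*(s - 3)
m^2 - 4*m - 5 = (m - 5)*(m + 1)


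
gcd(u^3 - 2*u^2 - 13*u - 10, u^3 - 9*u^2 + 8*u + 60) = u^2 - 3*u - 10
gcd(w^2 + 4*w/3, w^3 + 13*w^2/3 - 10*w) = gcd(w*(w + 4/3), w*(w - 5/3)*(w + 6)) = w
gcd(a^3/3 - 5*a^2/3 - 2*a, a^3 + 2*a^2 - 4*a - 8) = 1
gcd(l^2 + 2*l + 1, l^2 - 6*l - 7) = l + 1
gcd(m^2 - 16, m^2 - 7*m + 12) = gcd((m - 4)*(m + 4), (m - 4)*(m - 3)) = m - 4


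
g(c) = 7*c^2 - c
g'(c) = 14*c - 1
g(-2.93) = 63.02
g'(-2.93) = -42.02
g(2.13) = 29.63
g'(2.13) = 28.82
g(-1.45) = 16.17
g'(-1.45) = -21.30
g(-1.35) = 14.11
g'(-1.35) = -19.90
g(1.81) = 21.12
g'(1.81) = 24.34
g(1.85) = 22.11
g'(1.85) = 24.90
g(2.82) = 52.85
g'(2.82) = 38.48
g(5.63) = 216.25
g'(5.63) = 77.82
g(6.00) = 246.00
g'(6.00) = 83.00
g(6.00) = 246.00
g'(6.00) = 83.00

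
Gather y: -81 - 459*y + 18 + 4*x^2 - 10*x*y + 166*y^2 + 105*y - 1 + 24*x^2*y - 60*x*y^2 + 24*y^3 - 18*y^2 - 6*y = 4*x^2 + 24*y^3 + y^2*(148 - 60*x) + y*(24*x^2 - 10*x - 360) - 64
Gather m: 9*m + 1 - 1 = 9*m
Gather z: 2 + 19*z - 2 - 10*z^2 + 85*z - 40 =-10*z^2 + 104*z - 40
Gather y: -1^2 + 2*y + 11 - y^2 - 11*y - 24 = -y^2 - 9*y - 14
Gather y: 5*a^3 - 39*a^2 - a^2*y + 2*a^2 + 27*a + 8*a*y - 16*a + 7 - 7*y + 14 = 5*a^3 - 37*a^2 + 11*a + y*(-a^2 + 8*a - 7) + 21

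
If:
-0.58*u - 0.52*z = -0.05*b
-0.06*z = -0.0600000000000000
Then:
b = 11.6*u + 10.4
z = 1.00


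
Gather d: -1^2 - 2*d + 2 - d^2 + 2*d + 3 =4 - d^2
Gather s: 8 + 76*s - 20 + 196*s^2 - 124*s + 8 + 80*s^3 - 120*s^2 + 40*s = 80*s^3 + 76*s^2 - 8*s - 4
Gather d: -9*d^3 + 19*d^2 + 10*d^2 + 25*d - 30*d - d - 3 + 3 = -9*d^3 + 29*d^2 - 6*d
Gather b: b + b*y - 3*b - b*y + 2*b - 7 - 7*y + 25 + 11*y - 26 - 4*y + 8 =0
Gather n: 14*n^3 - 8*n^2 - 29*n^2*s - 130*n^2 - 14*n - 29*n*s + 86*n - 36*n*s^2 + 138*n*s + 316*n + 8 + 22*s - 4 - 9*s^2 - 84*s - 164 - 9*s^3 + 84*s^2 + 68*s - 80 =14*n^3 + n^2*(-29*s - 138) + n*(-36*s^2 + 109*s + 388) - 9*s^3 + 75*s^2 + 6*s - 240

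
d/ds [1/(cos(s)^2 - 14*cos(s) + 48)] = 2*(cos(s) - 7)*sin(s)/(cos(s)^2 - 14*cos(s) + 48)^2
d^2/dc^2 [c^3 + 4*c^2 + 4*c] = 6*c + 8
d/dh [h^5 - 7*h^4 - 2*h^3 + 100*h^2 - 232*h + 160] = 5*h^4 - 28*h^3 - 6*h^2 + 200*h - 232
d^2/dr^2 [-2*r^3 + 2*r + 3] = -12*r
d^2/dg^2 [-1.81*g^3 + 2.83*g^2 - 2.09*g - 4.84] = 5.66 - 10.86*g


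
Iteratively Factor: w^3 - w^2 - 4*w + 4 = (w - 1)*(w^2 - 4) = (w - 2)*(w - 1)*(w + 2)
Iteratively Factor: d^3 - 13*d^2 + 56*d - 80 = (d - 4)*(d^2 - 9*d + 20) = (d - 5)*(d - 4)*(d - 4)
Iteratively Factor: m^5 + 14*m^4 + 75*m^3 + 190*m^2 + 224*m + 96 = (m + 1)*(m^4 + 13*m^3 + 62*m^2 + 128*m + 96) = (m + 1)*(m + 2)*(m^3 + 11*m^2 + 40*m + 48) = (m + 1)*(m + 2)*(m + 3)*(m^2 + 8*m + 16) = (m + 1)*(m + 2)*(m + 3)*(m + 4)*(m + 4)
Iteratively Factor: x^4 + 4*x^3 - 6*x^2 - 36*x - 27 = (x + 1)*(x^3 + 3*x^2 - 9*x - 27) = (x + 1)*(x + 3)*(x^2 - 9) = (x - 3)*(x + 1)*(x + 3)*(x + 3)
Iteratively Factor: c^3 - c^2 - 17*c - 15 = (c + 1)*(c^2 - 2*c - 15) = (c + 1)*(c + 3)*(c - 5)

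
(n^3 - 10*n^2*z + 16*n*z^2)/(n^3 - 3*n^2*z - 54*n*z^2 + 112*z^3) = n/(n + 7*z)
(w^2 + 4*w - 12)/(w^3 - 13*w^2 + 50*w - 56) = (w + 6)/(w^2 - 11*w + 28)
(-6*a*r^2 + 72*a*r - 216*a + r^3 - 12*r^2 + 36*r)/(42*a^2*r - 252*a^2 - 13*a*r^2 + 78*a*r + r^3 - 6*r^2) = (r - 6)/(-7*a + r)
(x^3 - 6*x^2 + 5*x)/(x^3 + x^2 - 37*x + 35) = x/(x + 7)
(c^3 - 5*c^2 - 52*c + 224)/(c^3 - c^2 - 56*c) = (c - 4)/c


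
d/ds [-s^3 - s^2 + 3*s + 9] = -3*s^2 - 2*s + 3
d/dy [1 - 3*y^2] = -6*y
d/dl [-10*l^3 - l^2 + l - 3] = -30*l^2 - 2*l + 1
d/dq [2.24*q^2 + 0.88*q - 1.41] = 4.48*q + 0.88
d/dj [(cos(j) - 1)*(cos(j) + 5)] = -2*(cos(j) + 2)*sin(j)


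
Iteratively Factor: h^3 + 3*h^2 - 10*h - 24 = (h + 2)*(h^2 + h - 12) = (h - 3)*(h + 2)*(h + 4)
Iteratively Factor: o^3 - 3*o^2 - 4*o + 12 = (o + 2)*(o^2 - 5*o + 6) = (o - 3)*(o + 2)*(o - 2)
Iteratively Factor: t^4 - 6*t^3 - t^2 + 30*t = (t - 3)*(t^3 - 3*t^2 - 10*t) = (t - 5)*(t - 3)*(t^2 + 2*t) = (t - 5)*(t - 3)*(t + 2)*(t)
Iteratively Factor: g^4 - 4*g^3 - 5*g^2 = (g)*(g^3 - 4*g^2 - 5*g) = g^2*(g^2 - 4*g - 5) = g^2*(g - 5)*(g + 1)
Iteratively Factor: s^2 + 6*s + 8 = (s + 2)*(s + 4)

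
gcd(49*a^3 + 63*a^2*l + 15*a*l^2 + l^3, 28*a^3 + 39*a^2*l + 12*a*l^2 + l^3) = 7*a^2 + 8*a*l + l^2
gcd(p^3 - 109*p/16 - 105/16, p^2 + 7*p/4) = p + 7/4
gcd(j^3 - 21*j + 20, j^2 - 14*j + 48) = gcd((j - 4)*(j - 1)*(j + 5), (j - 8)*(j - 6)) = 1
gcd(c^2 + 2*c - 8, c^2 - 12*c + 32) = 1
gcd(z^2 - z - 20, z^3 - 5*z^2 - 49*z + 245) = z - 5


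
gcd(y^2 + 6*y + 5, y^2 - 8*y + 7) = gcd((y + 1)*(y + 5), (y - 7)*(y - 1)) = 1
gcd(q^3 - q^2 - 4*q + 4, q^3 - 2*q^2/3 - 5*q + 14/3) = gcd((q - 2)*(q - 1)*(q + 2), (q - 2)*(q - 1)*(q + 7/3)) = q^2 - 3*q + 2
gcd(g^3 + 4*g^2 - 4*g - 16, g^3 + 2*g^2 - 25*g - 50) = g + 2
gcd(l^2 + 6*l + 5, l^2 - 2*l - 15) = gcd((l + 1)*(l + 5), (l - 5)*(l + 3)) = 1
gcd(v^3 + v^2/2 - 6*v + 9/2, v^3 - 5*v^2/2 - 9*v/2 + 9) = v - 3/2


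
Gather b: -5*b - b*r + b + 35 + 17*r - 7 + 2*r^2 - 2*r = b*(-r - 4) + 2*r^2 + 15*r + 28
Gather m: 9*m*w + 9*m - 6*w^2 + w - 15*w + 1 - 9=m*(9*w + 9) - 6*w^2 - 14*w - 8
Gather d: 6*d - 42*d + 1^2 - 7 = -36*d - 6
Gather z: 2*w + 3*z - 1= 2*w + 3*z - 1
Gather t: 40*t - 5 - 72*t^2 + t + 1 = -72*t^2 + 41*t - 4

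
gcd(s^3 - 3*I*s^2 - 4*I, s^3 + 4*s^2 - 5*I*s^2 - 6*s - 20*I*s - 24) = s - 2*I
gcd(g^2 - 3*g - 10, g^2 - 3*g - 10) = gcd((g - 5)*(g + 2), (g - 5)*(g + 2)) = g^2 - 3*g - 10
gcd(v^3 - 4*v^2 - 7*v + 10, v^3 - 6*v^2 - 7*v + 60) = v - 5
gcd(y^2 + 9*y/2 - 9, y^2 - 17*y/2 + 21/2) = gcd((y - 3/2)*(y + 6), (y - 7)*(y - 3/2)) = y - 3/2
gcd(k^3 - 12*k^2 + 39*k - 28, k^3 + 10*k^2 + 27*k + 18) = 1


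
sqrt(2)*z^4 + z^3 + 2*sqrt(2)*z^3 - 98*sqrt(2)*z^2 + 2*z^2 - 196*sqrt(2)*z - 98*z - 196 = (z + 2)*(z - 7*sqrt(2))*(z + 7*sqrt(2))*(sqrt(2)*z + 1)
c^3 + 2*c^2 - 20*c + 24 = (c - 2)^2*(c + 6)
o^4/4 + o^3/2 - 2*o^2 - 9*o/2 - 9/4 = (o/2 + 1/2)^2*(o - 3)*(o + 3)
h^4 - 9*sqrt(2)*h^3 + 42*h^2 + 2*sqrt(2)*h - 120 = (h - 5*sqrt(2))*(h - 3*sqrt(2))*(h - 2*sqrt(2))*(h + sqrt(2))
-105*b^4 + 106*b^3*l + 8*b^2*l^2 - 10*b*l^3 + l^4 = (-7*b + l)*(-5*b + l)*(-b + l)*(3*b + l)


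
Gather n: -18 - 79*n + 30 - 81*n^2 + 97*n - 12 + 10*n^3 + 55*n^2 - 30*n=10*n^3 - 26*n^2 - 12*n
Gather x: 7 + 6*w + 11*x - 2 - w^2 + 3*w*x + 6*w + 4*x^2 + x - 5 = -w^2 + 12*w + 4*x^2 + x*(3*w + 12)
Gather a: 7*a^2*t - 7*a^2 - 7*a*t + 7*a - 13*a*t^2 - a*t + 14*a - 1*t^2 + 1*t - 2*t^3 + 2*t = a^2*(7*t - 7) + a*(-13*t^2 - 8*t + 21) - 2*t^3 - t^2 + 3*t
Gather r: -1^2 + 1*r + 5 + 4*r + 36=5*r + 40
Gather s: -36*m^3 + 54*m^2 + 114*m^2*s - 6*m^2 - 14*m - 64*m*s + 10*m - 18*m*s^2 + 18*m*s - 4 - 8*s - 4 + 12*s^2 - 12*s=-36*m^3 + 48*m^2 - 4*m + s^2*(12 - 18*m) + s*(114*m^2 - 46*m - 20) - 8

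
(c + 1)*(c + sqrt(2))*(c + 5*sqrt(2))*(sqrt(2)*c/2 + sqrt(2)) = sqrt(2)*c^4/2 + 3*sqrt(2)*c^3/2 + 6*c^3 + 6*sqrt(2)*c^2 + 18*c^2 + 12*c + 15*sqrt(2)*c + 10*sqrt(2)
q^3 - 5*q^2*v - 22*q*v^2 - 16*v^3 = (q - 8*v)*(q + v)*(q + 2*v)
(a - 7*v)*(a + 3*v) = a^2 - 4*a*v - 21*v^2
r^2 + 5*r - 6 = (r - 1)*(r + 6)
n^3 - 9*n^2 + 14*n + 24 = (n - 6)*(n - 4)*(n + 1)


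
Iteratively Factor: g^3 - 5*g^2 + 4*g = (g - 1)*(g^2 - 4*g) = (g - 4)*(g - 1)*(g)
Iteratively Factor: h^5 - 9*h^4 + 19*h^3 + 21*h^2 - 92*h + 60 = (h - 5)*(h^4 - 4*h^3 - h^2 + 16*h - 12) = (h - 5)*(h - 3)*(h^3 - h^2 - 4*h + 4) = (h - 5)*(h - 3)*(h - 2)*(h^2 + h - 2) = (h - 5)*(h - 3)*(h - 2)*(h - 1)*(h + 2)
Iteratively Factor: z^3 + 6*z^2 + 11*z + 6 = (z + 1)*(z^2 + 5*z + 6) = (z + 1)*(z + 2)*(z + 3)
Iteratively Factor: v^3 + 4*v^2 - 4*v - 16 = (v + 2)*(v^2 + 2*v - 8) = (v + 2)*(v + 4)*(v - 2)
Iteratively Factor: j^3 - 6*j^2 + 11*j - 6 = (j - 3)*(j^2 - 3*j + 2) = (j - 3)*(j - 2)*(j - 1)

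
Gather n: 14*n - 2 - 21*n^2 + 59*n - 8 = -21*n^2 + 73*n - 10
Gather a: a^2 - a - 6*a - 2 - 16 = a^2 - 7*a - 18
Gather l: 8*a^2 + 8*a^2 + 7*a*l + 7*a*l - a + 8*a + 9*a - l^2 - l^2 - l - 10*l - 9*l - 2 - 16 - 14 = 16*a^2 + 16*a - 2*l^2 + l*(14*a - 20) - 32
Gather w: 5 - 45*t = 5 - 45*t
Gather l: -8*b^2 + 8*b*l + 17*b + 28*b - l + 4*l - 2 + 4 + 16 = -8*b^2 + 45*b + l*(8*b + 3) + 18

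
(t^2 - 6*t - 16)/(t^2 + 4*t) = (t^2 - 6*t - 16)/(t*(t + 4))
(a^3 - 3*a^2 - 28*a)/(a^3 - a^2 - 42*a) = (a + 4)/(a + 6)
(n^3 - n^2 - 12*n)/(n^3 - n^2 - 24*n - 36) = n*(n - 4)/(n^2 - 4*n - 12)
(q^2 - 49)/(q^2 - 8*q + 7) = (q + 7)/(q - 1)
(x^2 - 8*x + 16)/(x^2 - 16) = (x - 4)/(x + 4)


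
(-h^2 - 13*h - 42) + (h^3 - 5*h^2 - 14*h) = h^3 - 6*h^2 - 27*h - 42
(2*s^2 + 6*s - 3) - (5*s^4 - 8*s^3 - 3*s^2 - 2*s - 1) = -5*s^4 + 8*s^3 + 5*s^2 + 8*s - 2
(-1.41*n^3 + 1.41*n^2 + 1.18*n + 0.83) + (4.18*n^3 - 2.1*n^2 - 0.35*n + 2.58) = 2.77*n^3 - 0.69*n^2 + 0.83*n + 3.41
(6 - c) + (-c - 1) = 5 - 2*c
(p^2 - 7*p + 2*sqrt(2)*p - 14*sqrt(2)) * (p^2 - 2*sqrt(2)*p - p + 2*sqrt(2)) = p^4 - 8*p^3 - p^2 + 64*p - 56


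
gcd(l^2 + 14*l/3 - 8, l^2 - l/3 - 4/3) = l - 4/3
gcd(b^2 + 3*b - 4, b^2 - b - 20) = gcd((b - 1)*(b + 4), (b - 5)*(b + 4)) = b + 4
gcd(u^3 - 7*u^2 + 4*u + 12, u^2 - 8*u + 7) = 1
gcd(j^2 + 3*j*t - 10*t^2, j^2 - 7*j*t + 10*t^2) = -j + 2*t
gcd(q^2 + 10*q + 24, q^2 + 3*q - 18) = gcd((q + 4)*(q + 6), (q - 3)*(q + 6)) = q + 6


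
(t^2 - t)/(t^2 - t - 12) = t*(1 - t)/(-t^2 + t + 12)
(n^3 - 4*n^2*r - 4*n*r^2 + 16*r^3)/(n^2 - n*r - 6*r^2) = (-n^2 + 6*n*r - 8*r^2)/(-n + 3*r)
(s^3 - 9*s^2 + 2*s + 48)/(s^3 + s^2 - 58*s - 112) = (s - 3)/(s + 7)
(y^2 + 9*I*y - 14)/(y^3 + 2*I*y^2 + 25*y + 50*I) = (y + 7*I)/(y^2 + 25)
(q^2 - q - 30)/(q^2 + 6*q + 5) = (q - 6)/(q + 1)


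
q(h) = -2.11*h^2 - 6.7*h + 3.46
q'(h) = -4.22*h - 6.7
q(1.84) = -16.01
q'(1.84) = -14.46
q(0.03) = 3.26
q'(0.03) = -6.83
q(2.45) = -25.62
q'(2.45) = -17.04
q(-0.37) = 5.65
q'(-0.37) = -5.14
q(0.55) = -0.86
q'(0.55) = -9.02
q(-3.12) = 3.82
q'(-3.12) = 6.47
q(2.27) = -22.62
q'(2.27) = -16.28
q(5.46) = -96.02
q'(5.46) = -29.74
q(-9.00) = -107.15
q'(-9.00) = 31.28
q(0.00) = 3.46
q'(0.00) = -6.70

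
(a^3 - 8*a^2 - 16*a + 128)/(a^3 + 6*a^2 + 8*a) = (a^2 - 12*a + 32)/(a*(a + 2))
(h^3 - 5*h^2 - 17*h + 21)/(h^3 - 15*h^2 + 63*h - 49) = (h + 3)/(h - 7)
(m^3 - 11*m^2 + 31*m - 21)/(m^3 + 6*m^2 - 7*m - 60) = (m^2 - 8*m + 7)/(m^2 + 9*m + 20)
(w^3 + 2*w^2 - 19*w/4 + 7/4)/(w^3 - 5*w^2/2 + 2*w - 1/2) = (w + 7/2)/(w - 1)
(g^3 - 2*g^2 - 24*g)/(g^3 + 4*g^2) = (g - 6)/g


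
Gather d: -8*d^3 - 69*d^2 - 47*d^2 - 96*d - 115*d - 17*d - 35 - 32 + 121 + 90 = -8*d^3 - 116*d^2 - 228*d + 144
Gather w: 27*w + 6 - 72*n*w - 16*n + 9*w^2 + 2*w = -16*n + 9*w^2 + w*(29 - 72*n) + 6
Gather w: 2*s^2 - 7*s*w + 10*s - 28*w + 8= 2*s^2 + 10*s + w*(-7*s - 28) + 8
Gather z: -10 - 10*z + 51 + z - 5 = 36 - 9*z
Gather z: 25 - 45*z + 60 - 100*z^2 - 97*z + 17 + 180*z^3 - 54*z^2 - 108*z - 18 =180*z^3 - 154*z^2 - 250*z + 84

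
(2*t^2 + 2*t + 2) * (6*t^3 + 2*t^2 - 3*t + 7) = 12*t^5 + 16*t^4 + 10*t^3 + 12*t^2 + 8*t + 14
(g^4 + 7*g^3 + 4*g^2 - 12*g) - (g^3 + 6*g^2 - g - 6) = g^4 + 6*g^3 - 2*g^2 - 11*g + 6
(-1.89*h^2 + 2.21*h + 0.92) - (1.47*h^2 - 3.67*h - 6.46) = -3.36*h^2 + 5.88*h + 7.38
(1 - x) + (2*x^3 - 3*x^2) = 2*x^3 - 3*x^2 - x + 1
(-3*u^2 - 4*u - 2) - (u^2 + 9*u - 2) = -4*u^2 - 13*u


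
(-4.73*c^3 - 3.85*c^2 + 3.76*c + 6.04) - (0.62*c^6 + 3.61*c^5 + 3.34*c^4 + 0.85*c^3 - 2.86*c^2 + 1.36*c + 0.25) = -0.62*c^6 - 3.61*c^5 - 3.34*c^4 - 5.58*c^3 - 0.99*c^2 + 2.4*c + 5.79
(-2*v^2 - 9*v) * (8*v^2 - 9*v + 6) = -16*v^4 - 54*v^3 + 69*v^2 - 54*v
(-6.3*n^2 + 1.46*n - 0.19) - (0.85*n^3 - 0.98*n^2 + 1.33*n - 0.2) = -0.85*n^3 - 5.32*n^2 + 0.13*n + 0.01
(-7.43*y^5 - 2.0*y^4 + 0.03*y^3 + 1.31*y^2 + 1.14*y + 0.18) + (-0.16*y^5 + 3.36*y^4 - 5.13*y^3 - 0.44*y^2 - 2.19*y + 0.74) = -7.59*y^5 + 1.36*y^4 - 5.1*y^3 + 0.87*y^2 - 1.05*y + 0.92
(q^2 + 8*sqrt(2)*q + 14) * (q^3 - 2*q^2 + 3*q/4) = q^5 - 2*q^4 + 8*sqrt(2)*q^4 - 16*sqrt(2)*q^3 + 59*q^3/4 - 28*q^2 + 6*sqrt(2)*q^2 + 21*q/2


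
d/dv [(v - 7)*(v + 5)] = 2*v - 2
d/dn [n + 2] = 1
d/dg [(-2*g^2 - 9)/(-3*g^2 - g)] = (2*g^2 - 54*g - 9)/(g^2*(9*g^2 + 6*g + 1))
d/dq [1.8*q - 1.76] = 1.80000000000000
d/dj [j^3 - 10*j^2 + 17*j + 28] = 3*j^2 - 20*j + 17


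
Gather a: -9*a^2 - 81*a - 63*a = -9*a^2 - 144*a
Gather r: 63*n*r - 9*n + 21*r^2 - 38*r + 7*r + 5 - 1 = -9*n + 21*r^2 + r*(63*n - 31) + 4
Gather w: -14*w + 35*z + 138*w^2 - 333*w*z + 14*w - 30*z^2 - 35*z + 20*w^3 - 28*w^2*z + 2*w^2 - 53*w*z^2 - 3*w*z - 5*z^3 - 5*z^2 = 20*w^3 + w^2*(140 - 28*z) + w*(-53*z^2 - 336*z) - 5*z^3 - 35*z^2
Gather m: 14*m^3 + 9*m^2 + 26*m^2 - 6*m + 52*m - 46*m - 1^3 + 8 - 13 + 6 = 14*m^3 + 35*m^2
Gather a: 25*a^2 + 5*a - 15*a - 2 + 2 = 25*a^2 - 10*a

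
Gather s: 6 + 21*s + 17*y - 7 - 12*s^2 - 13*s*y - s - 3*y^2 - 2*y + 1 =-12*s^2 + s*(20 - 13*y) - 3*y^2 + 15*y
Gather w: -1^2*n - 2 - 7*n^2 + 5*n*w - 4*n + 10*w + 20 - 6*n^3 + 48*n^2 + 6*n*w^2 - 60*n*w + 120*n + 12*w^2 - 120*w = -6*n^3 + 41*n^2 + 115*n + w^2*(6*n + 12) + w*(-55*n - 110) + 18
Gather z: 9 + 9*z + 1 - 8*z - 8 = z + 2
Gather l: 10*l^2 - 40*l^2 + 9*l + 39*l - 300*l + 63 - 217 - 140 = -30*l^2 - 252*l - 294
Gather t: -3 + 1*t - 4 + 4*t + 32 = 5*t + 25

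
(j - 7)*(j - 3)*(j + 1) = j^3 - 9*j^2 + 11*j + 21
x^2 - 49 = (x - 7)*(x + 7)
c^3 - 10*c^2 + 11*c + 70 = (c - 7)*(c - 5)*(c + 2)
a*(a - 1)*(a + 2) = a^3 + a^2 - 2*a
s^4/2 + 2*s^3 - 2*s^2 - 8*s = s*(s/2 + 1)*(s - 2)*(s + 4)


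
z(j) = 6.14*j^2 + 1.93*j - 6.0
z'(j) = 12.28*j + 1.93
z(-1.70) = 8.46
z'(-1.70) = -18.95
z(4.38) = 120.25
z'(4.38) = 55.72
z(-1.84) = 11.24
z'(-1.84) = -20.67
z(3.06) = 57.40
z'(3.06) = 39.51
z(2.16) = 26.82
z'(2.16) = 28.45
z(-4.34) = 101.27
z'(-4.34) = -51.37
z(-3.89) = 79.40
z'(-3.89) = -45.84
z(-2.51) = 27.84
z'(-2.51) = -28.89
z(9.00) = 508.71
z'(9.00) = 112.45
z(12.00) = 901.32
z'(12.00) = 149.29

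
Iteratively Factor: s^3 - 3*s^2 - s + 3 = (s + 1)*(s^2 - 4*s + 3) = (s - 1)*(s + 1)*(s - 3)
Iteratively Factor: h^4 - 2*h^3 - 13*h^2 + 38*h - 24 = (h + 4)*(h^3 - 6*h^2 + 11*h - 6) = (h - 1)*(h + 4)*(h^2 - 5*h + 6) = (h - 2)*(h - 1)*(h + 4)*(h - 3)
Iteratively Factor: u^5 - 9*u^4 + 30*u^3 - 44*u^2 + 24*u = (u - 2)*(u^4 - 7*u^3 + 16*u^2 - 12*u) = (u - 3)*(u - 2)*(u^3 - 4*u^2 + 4*u) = (u - 3)*(u - 2)^2*(u^2 - 2*u) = u*(u - 3)*(u - 2)^2*(u - 2)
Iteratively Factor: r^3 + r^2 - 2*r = (r)*(r^2 + r - 2) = r*(r - 1)*(r + 2)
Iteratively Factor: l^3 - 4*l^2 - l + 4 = (l - 4)*(l^2 - 1) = (l - 4)*(l - 1)*(l + 1)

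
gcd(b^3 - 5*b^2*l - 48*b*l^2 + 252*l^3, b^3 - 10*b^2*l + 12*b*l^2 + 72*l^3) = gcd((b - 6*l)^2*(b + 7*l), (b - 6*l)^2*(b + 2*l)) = b^2 - 12*b*l + 36*l^2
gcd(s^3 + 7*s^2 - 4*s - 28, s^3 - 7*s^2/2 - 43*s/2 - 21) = s + 2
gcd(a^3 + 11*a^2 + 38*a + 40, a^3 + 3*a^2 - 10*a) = a + 5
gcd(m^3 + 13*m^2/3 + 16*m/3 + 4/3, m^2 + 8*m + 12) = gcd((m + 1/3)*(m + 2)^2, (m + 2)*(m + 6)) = m + 2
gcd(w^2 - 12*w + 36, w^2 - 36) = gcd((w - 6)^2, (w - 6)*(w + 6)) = w - 6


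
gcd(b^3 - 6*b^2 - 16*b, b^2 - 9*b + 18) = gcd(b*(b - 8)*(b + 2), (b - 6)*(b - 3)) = 1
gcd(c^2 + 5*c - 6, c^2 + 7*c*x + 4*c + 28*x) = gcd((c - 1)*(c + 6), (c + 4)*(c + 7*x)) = 1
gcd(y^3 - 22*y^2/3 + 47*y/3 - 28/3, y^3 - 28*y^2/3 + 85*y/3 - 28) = y^2 - 19*y/3 + 28/3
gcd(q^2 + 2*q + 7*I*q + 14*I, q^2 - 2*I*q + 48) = 1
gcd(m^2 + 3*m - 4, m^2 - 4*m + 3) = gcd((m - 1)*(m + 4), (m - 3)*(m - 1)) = m - 1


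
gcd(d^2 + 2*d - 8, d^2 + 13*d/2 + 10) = d + 4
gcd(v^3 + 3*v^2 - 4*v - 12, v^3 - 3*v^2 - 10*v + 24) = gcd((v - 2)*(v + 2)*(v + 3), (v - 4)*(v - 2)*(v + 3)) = v^2 + v - 6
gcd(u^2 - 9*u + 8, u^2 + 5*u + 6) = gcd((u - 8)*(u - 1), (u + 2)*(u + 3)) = 1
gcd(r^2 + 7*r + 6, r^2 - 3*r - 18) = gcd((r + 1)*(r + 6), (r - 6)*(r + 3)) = 1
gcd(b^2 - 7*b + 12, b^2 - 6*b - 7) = 1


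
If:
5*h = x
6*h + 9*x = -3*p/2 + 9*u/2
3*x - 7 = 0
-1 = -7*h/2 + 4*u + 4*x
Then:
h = 7/15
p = -2687/120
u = -87/40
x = 7/3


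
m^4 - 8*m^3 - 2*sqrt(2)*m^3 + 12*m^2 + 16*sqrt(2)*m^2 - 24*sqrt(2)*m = m*(m - 6)*(m - 2)*(m - 2*sqrt(2))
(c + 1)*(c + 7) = c^2 + 8*c + 7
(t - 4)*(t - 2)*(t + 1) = t^3 - 5*t^2 + 2*t + 8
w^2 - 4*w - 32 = (w - 8)*(w + 4)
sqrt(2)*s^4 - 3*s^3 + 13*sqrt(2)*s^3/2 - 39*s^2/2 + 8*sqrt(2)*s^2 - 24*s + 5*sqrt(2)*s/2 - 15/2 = (s + 1/2)*(s + 5)*(s - 3*sqrt(2)/2)*(sqrt(2)*s + sqrt(2))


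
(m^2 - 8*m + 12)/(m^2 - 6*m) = (m - 2)/m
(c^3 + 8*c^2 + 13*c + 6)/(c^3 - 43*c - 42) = (c + 1)/(c - 7)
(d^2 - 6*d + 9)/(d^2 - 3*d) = (d - 3)/d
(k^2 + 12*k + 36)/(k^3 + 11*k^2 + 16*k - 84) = (k + 6)/(k^2 + 5*k - 14)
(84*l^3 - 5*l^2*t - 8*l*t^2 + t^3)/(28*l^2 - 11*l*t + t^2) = 3*l + t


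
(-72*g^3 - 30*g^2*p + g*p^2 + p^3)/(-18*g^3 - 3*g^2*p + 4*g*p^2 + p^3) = (-24*g^2 - 2*g*p + p^2)/(-6*g^2 + g*p + p^2)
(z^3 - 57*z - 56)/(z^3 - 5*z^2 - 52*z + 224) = (z + 1)/(z - 4)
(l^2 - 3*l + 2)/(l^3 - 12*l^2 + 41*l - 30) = (l - 2)/(l^2 - 11*l + 30)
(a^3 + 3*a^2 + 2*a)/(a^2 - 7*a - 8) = a*(a + 2)/(a - 8)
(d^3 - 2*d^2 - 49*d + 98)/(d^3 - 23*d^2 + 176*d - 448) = (d^2 + 5*d - 14)/(d^2 - 16*d + 64)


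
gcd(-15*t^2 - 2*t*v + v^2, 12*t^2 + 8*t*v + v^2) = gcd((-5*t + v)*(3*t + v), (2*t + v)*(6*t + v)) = 1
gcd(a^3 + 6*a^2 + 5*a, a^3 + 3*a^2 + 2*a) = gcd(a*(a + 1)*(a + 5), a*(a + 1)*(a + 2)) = a^2 + a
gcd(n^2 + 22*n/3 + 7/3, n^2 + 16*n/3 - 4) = 1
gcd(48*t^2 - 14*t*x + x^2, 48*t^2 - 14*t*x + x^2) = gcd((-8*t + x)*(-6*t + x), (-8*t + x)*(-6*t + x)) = 48*t^2 - 14*t*x + x^2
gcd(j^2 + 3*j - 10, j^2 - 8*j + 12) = j - 2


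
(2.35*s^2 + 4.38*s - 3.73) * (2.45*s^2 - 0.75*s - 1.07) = 5.7575*s^4 + 8.9685*s^3 - 14.938*s^2 - 1.8891*s + 3.9911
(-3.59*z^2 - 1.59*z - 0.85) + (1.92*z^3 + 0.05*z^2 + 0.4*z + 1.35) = 1.92*z^3 - 3.54*z^2 - 1.19*z + 0.5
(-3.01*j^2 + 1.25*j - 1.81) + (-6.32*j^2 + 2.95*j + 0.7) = -9.33*j^2 + 4.2*j - 1.11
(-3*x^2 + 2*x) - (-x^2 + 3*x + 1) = -2*x^2 - x - 1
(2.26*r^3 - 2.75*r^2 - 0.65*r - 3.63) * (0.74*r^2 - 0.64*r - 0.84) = 1.6724*r^5 - 3.4814*r^4 - 0.6194*r^3 + 0.0398000000000002*r^2 + 2.8692*r + 3.0492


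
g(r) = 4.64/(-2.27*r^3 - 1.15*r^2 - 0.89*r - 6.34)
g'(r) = 4.64*(6.81*r^2 + 2.3*r + 0.89)/(-2.27*r^3 - 1.15*r^2 - 0.89*r - 6.34)^2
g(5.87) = -0.01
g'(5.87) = 0.00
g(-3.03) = 0.09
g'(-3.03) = 0.11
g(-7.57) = 0.01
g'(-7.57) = 0.00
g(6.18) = -0.01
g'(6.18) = 0.00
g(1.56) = -0.24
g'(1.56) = 0.27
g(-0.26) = -0.75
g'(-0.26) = 0.09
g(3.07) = -0.05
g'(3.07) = 0.05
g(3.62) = -0.04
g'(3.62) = 0.03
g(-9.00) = 0.00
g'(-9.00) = 0.00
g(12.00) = -0.00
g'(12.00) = 0.00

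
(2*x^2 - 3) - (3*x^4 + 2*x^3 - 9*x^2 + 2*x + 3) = -3*x^4 - 2*x^3 + 11*x^2 - 2*x - 6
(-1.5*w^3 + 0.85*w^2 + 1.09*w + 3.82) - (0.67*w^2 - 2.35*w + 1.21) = -1.5*w^3 + 0.18*w^2 + 3.44*w + 2.61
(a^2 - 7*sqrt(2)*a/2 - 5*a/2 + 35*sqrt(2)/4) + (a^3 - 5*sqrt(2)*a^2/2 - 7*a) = a^3 - 5*sqrt(2)*a^2/2 + a^2 - 19*a/2 - 7*sqrt(2)*a/2 + 35*sqrt(2)/4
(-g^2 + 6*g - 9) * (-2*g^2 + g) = 2*g^4 - 13*g^3 + 24*g^2 - 9*g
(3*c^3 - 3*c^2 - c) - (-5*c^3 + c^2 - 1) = 8*c^3 - 4*c^2 - c + 1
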